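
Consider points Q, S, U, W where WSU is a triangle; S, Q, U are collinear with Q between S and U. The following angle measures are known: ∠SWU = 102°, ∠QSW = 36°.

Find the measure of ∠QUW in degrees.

1. ∠USW = 36°  [Q on ray SU]
2. ∠SUW = 42°  [△WSU]
3. ∠QUW = 42°  [Q on ray US]

∠QUW = 42°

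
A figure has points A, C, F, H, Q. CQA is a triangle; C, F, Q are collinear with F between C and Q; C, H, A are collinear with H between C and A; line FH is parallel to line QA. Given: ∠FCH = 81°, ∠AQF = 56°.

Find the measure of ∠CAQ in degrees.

∠CAQ = 43°

1. ∠ACQ = 81°  [F on CQ, H on CA]
2. ∠AQC = 56°  [F on ray QC]
3. ∠CAQ = 43°  [△CQA]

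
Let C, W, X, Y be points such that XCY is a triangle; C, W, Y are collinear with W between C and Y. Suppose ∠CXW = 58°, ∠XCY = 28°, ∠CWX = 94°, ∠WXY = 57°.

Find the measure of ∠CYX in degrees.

1. ∠XWY = 86°  [linear pair at W on CY]
2. ∠WYX = 37°  [△XWY]
3. ∠CYX = 37°  [W on ray YC]

∠CYX = 37°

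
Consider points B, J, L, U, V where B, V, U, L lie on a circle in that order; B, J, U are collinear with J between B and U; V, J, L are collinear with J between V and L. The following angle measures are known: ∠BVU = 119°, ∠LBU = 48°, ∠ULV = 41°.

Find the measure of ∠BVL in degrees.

1. ∠BLU = 61°  [cyclic BVUL, opposite ∠V+∠L]
2. ∠BUL = 71°  [△BUL]
3. ∠BVL = 71°  [same arc BL]

∠BVL = 71°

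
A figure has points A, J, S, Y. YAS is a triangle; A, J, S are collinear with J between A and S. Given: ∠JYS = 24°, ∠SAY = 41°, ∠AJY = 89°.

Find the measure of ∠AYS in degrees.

∠AYS = 74°

1. ∠SJY = 91°  [linear pair at J on AS]
2. ∠JSY = 65°  [△YJS]
3. ∠ASY = 65°  [J on ray SA]
4. ∠AYS = 74°  [△YAS]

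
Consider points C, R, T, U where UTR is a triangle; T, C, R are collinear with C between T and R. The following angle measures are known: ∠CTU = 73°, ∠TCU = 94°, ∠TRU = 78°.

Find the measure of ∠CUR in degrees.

1. ∠RCU = 86°  [linear pair at C on TR]
2. ∠CRU = 78°  [C on ray RT]
3. ∠CUR = 16°  [△UCR]

∠CUR = 16°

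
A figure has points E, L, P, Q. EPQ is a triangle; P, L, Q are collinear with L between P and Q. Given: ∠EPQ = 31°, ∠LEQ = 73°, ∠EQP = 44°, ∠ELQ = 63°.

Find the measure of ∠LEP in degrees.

1. ∠EPL = 31°  [L on ray PQ]
2. ∠ELP = 117°  [linear pair at L on PQ]
3. ∠LEP = 32°  [△EPL]

∠LEP = 32°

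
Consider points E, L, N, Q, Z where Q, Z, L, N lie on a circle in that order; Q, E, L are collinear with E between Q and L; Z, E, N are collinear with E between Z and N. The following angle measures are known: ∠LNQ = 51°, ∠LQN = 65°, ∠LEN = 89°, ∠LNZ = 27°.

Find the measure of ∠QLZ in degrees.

1. ∠LZQ = 129°  [cyclic QZLN, opposite ∠Z+∠N]
2. ∠LQZ = 27°  [same arc ZL]
3. ∠QLZ = 24°  [△QZL]

∠QLZ = 24°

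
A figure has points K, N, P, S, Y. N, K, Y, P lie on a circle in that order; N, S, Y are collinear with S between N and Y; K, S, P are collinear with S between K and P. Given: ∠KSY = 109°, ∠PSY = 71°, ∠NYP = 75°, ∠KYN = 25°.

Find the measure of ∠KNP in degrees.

1. ∠NKP = 75°  [same arc NP]
2. ∠KPN = 25°  [same arc NK]
3. ∠KNP = 80°  [△NKP]

∠KNP = 80°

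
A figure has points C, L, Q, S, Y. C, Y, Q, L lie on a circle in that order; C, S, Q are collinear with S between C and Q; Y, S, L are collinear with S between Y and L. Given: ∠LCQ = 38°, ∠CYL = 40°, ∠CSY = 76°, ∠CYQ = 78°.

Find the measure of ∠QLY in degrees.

∠QLY = 64°

1. ∠CQL = 40°  [same arc CL]
2. ∠LSQ = 76°  [vertical angles at S]
3. ∠QLY = 64°  [△QSL]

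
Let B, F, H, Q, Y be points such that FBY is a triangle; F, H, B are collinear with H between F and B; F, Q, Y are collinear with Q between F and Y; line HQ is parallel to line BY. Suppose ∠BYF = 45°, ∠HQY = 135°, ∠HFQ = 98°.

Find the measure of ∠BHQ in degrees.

1. ∠FQH = 45°  [HQ∥BY, corresponding at Q]
2. ∠FHQ = 37°  [△FHQ]
3. ∠BHQ = 143°  [linear pair at H on FB]

∠BHQ = 143°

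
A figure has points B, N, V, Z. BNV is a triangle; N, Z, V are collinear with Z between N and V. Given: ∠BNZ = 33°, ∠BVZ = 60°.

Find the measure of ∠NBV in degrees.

∠NBV = 87°

1. ∠BNV = 33°  [Z on ray NV]
2. ∠BVN = 60°  [Z on ray VN]
3. ∠NBV = 87°  [△BNV]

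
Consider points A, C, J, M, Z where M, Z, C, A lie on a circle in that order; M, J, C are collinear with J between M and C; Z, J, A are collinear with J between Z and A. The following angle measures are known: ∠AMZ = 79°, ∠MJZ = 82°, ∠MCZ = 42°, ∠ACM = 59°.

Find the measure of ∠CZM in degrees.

1. ∠AZM = 59°  [same arc MA]
2. ∠CMZ = 39°  [△MJZ]
3. ∠CZM = 99°  [△MZC]

∠CZM = 99°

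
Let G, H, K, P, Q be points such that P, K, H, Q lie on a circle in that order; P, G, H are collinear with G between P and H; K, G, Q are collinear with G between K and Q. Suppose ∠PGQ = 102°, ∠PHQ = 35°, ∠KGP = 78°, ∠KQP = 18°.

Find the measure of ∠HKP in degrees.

1. ∠HPQ = 60°  [△PGQ]
2. ∠HQP = 85°  [△PHQ]
3. ∠HKP = 95°  [cyclic PKHQ, opposite ∠K+∠Q]

∠HKP = 95°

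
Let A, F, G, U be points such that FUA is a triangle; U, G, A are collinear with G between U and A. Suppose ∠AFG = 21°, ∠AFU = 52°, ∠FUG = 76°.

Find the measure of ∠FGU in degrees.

1. ∠AUF = 76°  [G on ray UA]
2. ∠FAU = 52°  [△FUA]
3. ∠FAG = 52°  [G on ray AU]
4. ∠AGF = 107°  [△FGA]
5. ∠FGU = 73°  [linear pair at G on UA]

∠FGU = 73°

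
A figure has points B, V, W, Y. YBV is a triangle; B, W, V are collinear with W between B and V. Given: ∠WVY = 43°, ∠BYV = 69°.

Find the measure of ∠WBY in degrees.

1. ∠BVY = 43°  [W on ray VB]
2. ∠VBY = 68°  [△YBV]
3. ∠WBY = 68°  [W on ray BV]

∠WBY = 68°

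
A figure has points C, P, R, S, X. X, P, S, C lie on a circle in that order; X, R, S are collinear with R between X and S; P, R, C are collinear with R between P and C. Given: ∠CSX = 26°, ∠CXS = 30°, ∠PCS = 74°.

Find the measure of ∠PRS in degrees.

∠PRS = 100°

1. ∠CPX = 26°  [same arc XC]
2. ∠PXS = 74°  [same arc PS]
3. ∠PRX = 80°  [△XRP]
4. ∠PRS = 100°  [linear pair at R on XS]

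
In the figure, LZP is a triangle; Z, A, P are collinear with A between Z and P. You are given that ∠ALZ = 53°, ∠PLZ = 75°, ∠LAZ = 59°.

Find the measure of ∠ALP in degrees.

∠ALP = 22°

1. ∠AZL = 68°  [△LZA]
2. ∠LAP = 121°  [linear pair at A on ZP]
3. ∠LZP = 68°  [A on ray ZP]
4. ∠LPZ = 37°  [△LZP]
5. ∠APL = 37°  [A on ray PZ]
6. ∠ALP = 22°  [△LAP]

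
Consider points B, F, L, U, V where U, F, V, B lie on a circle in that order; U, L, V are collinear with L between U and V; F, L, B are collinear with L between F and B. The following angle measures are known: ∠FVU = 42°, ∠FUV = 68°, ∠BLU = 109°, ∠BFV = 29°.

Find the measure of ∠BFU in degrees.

1. ∠FLV = 109°  [△FLV]
2. ∠FLU = 71°  [linear pair at L on UV]
3. ∠BFU = 41°  [△ULF]

∠BFU = 41°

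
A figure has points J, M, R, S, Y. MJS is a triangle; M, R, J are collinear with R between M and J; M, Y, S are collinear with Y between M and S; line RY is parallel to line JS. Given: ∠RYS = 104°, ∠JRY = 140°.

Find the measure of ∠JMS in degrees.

∠JMS = 64°

1. ∠MYR = 76°  [linear pair at Y on MS]
2. ∠MRY = 40°  [linear pair at R on MJ]
3. ∠RMY = 64°  [△MRY]
4. ∠JMS = 64°  [R on MJ, Y on MS]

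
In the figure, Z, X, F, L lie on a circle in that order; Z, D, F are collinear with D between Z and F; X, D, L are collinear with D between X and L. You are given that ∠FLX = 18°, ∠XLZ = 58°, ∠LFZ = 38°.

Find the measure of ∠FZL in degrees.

1. ∠FDL = 124°  [△FDL]
2. ∠LDZ = 56°  [linear pair at D on ZF]
3. ∠FZL = 66°  [△ZDL]

∠FZL = 66°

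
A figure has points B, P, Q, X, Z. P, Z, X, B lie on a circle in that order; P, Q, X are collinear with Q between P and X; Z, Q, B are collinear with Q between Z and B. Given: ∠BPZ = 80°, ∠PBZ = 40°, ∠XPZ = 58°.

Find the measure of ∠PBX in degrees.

1. ∠PXZ = 40°  [same arc PZ]
2. ∠PZX = 82°  [△PZX]
3. ∠PBX = 98°  [cyclic PZXB, opposite ∠Z+∠B]

∠PBX = 98°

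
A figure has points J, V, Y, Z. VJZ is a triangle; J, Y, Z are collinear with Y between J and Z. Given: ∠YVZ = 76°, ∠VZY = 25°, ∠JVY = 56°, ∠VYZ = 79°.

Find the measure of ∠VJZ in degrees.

1. ∠JYV = 101°  [linear pair at Y on JZ]
2. ∠VJY = 23°  [△VJY]
3. ∠VJZ = 23°  [Y on ray JZ]

∠VJZ = 23°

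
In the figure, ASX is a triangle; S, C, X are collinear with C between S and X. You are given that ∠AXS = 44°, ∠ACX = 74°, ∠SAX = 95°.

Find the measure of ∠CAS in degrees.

1. ∠ASX = 41°  [△ASX]
2. ∠ACS = 106°  [linear pair at C on SX]
3. ∠ASC = 41°  [C on ray SX]
4. ∠CAS = 33°  [△ASC]

∠CAS = 33°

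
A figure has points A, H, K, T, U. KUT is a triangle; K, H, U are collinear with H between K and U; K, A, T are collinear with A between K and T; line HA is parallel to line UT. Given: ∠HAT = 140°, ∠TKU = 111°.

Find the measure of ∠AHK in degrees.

∠AHK = 29°

1. ∠HAK = 40°  [linear pair at A on KT]
2. ∠AKH = 111°  [H on KU, A on KT]
3. ∠AHK = 29°  [△KHA]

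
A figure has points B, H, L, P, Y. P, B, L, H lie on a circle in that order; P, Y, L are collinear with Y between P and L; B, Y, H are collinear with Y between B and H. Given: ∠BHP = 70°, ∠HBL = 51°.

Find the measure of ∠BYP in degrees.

∠BYP = 121°

1. ∠BLP = 70°  [same arc PB]
2. ∠BYL = 59°  [△BYL]
3. ∠BYP = 121°  [linear pair at Y on PL]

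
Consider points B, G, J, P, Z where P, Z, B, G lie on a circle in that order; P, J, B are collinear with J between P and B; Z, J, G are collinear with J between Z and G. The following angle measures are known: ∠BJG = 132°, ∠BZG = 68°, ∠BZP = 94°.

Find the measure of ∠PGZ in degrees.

1. ∠GJP = 48°  [linear pair at J on PB]
2. ∠BPG = 68°  [same arc BG]
3. ∠PGZ = 64°  [△PJG]

∠PGZ = 64°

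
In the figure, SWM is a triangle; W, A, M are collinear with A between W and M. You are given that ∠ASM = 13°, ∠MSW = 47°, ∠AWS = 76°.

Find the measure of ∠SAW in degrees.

1. ∠MWS = 76°  [A on ray WM]
2. ∠SMW = 57°  [△SWM]
3. ∠AMS = 57°  [A on ray MW]
4. ∠MAS = 110°  [△SAM]
5. ∠SAW = 70°  [linear pair at A on WM]

∠SAW = 70°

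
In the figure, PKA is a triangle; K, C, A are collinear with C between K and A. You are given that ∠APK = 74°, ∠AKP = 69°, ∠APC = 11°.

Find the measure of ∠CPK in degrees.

1. ∠KAP = 37°  [△PKA]
2. ∠CKP = 69°  [C on ray KA]
3. ∠CAP = 37°  [C on ray AK]
4. ∠ACP = 132°  [△PCA]
5. ∠KCP = 48°  [linear pair at C on KA]
6. ∠CPK = 63°  [△PKC]

∠CPK = 63°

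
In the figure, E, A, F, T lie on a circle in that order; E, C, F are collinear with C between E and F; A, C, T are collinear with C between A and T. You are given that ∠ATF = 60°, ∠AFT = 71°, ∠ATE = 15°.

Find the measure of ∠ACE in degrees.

1. ∠AEF = 60°  [same arc AF]
2. ∠AET = 109°  [cyclic EAFT, opposite ∠E+∠F]
3. ∠EAT = 56°  [△EAT]
4. ∠ACE = 64°  [△ECA]

∠ACE = 64°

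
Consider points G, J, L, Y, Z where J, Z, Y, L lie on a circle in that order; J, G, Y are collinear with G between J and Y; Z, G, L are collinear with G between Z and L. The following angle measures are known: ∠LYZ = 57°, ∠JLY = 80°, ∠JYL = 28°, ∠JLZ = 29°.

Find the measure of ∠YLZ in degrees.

∠YLZ = 51°

1. ∠JZY = 100°  [cyclic JZYL, opposite ∠Z+∠L]
2. ∠JYZ = 29°  [same arc JZ]
3. ∠YJZ = 51°  [△JZY]
4. ∠YLZ = 51°  [same arc ZY]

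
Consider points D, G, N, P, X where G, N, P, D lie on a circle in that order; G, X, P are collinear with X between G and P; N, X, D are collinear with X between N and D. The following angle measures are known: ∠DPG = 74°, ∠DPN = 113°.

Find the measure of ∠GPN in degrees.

1. ∠DNG = 74°  [same arc GD]
2. ∠DGN = 67°  [cyclic GNPD, opposite ∠G+∠P]
3. ∠GDN = 39°  [△GND]
4. ∠GPN = 39°  [same arc GN]

∠GPN = 39°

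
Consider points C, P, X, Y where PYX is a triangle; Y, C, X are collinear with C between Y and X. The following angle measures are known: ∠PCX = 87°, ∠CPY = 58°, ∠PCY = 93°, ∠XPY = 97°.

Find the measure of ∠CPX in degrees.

1. ∠CYP = 29°  [△PYC]
2. ∠PYX = 29°  [C on ray YX]
3. ∠PXY = 54°  [△PYX]
4. ∠CXP = 54°  [C on ray XY]
5. ∠CPX = 39°  [△PCX]

∠CPX = 39°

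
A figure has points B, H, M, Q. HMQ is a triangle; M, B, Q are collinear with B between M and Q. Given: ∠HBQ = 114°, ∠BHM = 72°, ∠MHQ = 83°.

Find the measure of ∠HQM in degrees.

∠HQM = 55°

1. ∠HBM = 66°  [linear pair at B on MQ]
2. ∠BMH = 42°  [△HMB]
3. ∠HMQ = 42°  [B on ray MQ]
4. ∠HQM = 55°  [△HMQ]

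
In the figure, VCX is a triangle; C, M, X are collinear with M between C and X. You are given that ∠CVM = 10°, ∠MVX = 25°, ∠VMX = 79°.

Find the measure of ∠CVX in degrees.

∠CVX = 35°

1. ∠MXV = 76°  [△VMX]
2. ∠CMV = 101°  [linear pair at M on CX]
3. ∠CXV = 76°  [M on ray XC]
4. ∠MCV = 69°  [△VCM]
5. ∠VCX = 69°  [M on ray CX]
6. ∠CVX = 35°  [△VCX]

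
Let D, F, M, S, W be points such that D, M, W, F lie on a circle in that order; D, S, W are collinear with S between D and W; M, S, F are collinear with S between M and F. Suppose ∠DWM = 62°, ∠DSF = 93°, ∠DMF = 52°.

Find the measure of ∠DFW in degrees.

∠DFW = 103°

1. ∠DFM = 62°  [same arc DM]
2. ∠FDW = 25°  [△DSF]
3. ∠DWF = 52°  [same arc DF]
4. ∠DFW = 103°  [△DWF]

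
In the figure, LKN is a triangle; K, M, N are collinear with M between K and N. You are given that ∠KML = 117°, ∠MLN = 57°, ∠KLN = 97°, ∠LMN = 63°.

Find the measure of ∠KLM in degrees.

1. ∠LNM = 60°  [△LMN]
2. ∠KNL = 60°  [M on ray NK]
3. ∠LKN = 23°  [△LKN]
4. ∠LKM = 23°  [M on ray KN]
5. ∠KLM = 40°  [△LKM]

∠KLM = 40°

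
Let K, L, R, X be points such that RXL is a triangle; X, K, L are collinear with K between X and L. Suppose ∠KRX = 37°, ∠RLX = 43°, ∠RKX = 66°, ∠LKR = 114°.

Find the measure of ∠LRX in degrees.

∠LRX = 60°

1. ∠KXR = 77°  [△RXK]
2. ∠LXR = 77°  [K on ray XL]
3. ∠LRX = 60°  [△RXL]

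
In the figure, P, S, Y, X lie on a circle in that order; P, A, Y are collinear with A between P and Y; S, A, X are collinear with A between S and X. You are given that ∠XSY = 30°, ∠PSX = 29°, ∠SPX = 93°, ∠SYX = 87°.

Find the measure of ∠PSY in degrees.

∠PSY = 59°

1. ∠XPY = 30°  [same arc YX]
2. ∠PYX = 29°  [same arc PX]
3. ∠PXY = 121°  [△PYX]
4. ∠PSY = 59°  [cyclic PSYX, opposite ∠S+∠X]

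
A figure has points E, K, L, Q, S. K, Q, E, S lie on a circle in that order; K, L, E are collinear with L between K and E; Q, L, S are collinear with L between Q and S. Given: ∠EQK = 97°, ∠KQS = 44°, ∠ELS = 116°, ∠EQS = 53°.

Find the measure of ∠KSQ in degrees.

∠KSQ = 63°

1. ∠KLS = 64°  [linear pair at L on KE]
2. ∠EKS = 53°  [same arc ES]
3. ∠KSQ = 63°  [△KLS]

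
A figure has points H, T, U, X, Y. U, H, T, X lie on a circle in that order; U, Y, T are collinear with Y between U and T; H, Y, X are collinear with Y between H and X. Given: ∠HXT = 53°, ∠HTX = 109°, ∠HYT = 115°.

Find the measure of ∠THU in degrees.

1. ∠HUT = 53°  [same arc HT]
2. ∠THX = 18°  [△HTX]
3. ∠HTU = 47°  [△HYT]
4. ∠THU = 80°  [△UHT]

∠THU = 80°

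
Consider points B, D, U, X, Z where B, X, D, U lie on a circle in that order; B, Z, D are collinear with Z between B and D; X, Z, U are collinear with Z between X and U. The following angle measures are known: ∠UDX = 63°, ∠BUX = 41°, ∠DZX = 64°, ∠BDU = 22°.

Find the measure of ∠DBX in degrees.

∠DBX = 42°

1. ∠UBX = 117°  [cyclic BXDU, opposite ∠B+∠D]
2. ∠BXU = 22°  [△BXU]
3. ∠BZX = 116°  [linear pair at Z on BD]
4. ∠DBX = 42°  [△BZX]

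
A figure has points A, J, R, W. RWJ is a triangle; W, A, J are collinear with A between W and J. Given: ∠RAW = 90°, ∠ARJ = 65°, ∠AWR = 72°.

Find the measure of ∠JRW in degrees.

∠JRW = 83°

1. ∠JAR = 90°  [linear pair at A on WJ]
2. ∠AJR = 25°  [△RAJ]
3. ∠JWR = 72°  [A on ray WJ]
4. ∠RJW = 25°  [A on ray JW]
5. ∠JRW = 83°  [△RWJ]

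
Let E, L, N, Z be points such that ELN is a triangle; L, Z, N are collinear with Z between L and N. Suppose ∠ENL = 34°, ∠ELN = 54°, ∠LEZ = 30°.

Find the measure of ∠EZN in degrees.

∠EZN = 84°

1. ∠ELZ = 54°  [Z on ray LN]
2. ∠EZL = 96°  [△ELZ]
3. ∠EZN = 84°  [linear pair at Z on LN]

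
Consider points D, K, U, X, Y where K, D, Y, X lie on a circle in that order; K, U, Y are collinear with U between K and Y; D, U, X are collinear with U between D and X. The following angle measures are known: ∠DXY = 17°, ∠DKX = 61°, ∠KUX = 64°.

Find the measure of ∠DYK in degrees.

1. ∠DYX = 119°  [cyclic KDYX, opposite ∠K+∠Y]
2. ∠DUY = 64°  [vertical angles at U]
3. ∠XDY = 44°  [△DYX]
4. ∠DYK = 72°  [△DUY]

∠DYK = 72°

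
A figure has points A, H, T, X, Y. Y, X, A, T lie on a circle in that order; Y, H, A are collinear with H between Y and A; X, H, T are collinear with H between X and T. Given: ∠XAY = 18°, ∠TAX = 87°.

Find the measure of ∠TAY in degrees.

∠TAY = 69°

1. ∠XTY = 18°  [same arc YX]
2. ∠TYX = 93°  [cyclic YXAT, opposite ∠Y+∠A]
3. ∠TXY = 69°  [△YXT]
4. ∠TAY = 69°  [same arc YT]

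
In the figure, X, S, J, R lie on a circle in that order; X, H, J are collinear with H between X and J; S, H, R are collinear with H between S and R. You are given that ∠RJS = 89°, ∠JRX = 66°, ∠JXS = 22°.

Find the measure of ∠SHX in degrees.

∠SHX = 113°

1. ∠JSX = 114°  [cyclic XSJR, opposite ∠S+∠R]
2. ∠JRS = 22°  [same arc SJ]
3. ∠SJX = 44°  [△XSJ]
4. ∠JSR = 69°  [△SJR]
5. ∠JHS = 67°  [△SHJ]
6. ∠SHX = 113°  [linear pair at H on XJ]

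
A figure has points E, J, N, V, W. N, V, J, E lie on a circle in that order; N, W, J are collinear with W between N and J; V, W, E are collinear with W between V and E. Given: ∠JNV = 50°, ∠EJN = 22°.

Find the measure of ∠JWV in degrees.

∠JWV = 72°

1. ∠EVN = 22°  [same arc NE]
2. ∠NWV = 108°  [△NWV]
3. ∠JWV = 72°  [linear pair at W on NJ]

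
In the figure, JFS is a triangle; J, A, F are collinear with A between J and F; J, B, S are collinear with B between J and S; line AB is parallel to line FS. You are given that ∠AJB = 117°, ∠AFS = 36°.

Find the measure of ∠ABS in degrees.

1. ∠FJS = 117°  [A on JF, B on JS]
2. ∠JFS = 36°  [A on ray FJ]
3. ∠FSJ = 27°  [△JFS]
4. ∠ABJ = 27°  [AB∥FS, corresponding at B]
5. ∠ABS = 153°  [linear pair at B on JS]

∠ABS = 153°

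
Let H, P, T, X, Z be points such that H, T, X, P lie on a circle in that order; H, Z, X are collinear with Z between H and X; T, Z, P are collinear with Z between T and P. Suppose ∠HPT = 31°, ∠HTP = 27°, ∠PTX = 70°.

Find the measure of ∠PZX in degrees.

∠PZX = 101°

1. ∠PHX = 70°  [same arc XP]
2. ∠HZP = 79°  [△HZP]
3. ∠PZX = 101°  [linear pair at Z on HX]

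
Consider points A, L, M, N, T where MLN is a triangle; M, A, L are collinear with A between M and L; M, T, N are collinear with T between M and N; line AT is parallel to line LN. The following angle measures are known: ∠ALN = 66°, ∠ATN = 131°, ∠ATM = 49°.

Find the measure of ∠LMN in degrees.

∠LMN = 65°

1. ∠MLN = 66°  [A on ray LM]
2. ∠LNM = 49°  [AT∥LN, corresponding at T]
3. ∠LMN = 65°  [△MLN]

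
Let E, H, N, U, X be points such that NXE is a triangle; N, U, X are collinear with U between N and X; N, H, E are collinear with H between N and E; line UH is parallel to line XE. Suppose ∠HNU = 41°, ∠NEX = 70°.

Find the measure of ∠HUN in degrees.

1. ∠ENX = 41°  [U on NX, H on NE]
2. ∠EXN = 69°  [△NXE]
3. ∠HUN = 69°  [UH∥XE, corresponding at U]

∠HUN = 69°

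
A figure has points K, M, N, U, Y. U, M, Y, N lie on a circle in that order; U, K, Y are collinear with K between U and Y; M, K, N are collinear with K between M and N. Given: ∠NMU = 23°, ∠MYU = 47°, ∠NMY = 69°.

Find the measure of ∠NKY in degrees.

∠NKY = 116°

1. ∠MNU = 47°  [same arc UM]
2. ∠NUY = 69°  [same arc YN]
3. ∠NKU = 64°  [△UKN]
4. ∠NKY = 116°  [linear pair at K on UY]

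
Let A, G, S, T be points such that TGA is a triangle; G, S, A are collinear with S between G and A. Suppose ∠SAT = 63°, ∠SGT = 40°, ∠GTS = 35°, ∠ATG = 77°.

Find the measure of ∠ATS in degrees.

∠ATS = 42°

1. ∠GST = 105°  [△TGS]
2. ∠AST = 75°  [linear pair at S on GA]
3. ∠ATS = 42°  [△TSA]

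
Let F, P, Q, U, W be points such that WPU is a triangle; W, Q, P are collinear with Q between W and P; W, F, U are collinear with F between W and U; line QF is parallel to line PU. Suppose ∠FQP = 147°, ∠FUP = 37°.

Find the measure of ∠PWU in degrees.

1. ∠FQW = 33°  [linear pair at Q on WP]
2. ∠PUW = 37°  [F on ray UW]
3. ∠UPW = 33°  [QF∥PU, corresponding at Q]
4. ∠PWU = 110°  [△WPU]

∠PWU = 110°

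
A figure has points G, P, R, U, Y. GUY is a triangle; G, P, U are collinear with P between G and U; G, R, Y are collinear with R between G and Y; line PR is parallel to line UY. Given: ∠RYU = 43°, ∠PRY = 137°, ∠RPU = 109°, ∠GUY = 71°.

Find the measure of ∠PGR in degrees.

1. ∠GRP = 43°  [linear pair at R on GY]
2. ∠GPR = 71°  [linear pair at P on GU]
3. ∠PGR = 66°  [△GPR]

∠PGR = 66°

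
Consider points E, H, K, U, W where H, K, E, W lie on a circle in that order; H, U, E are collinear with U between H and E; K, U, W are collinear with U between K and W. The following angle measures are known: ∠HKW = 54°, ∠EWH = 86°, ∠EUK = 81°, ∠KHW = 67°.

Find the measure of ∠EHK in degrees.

1. ∠HWK = 59°  [△HKW]
2. ∠EKH = 94°  [cyclic HKEW, opposite ∠K+∠W]
3. ∠HEK = 59°  [same arc HK]
4. ∠EHK = 27°  [△HKE]

∠EHK = 27°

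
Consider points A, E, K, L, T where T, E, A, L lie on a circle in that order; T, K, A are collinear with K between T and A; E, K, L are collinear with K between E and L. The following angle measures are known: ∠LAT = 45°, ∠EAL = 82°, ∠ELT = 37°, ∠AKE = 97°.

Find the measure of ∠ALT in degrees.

1. ∠LET = 45°  [same arc TL]
2. ∠EAT = 37°  [same arc TE]
3. ∠EKT = 83°  [linear pair at K on TA]
4. ∠ATE = 52°  [△TKE]
5. ∠AET = 91°  [△TEA]
6. ∠ALT = 89°  [cyclic TEAL, opposite ∠E+∠L]

∠ALT = 89°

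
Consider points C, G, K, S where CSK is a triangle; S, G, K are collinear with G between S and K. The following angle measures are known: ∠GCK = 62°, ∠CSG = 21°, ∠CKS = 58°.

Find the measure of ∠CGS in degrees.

1. ∠CKG = 58°  [G on ray KS]
2. ∠CGK = 60°  [△CGK]
3. ∠CGS = 120°  [linear pair at G on SK]

∠CGS = 120°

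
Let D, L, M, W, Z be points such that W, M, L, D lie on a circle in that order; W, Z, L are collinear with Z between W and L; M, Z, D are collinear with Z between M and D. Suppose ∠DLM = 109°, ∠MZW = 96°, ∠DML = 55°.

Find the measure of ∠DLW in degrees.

1. ∠LDM = 16°  [△MLD]
2. ∠DZL = 96°  [vertical angles at Z]
3. ∠DLW = 68°  [△LZD]

∠DLW = 68°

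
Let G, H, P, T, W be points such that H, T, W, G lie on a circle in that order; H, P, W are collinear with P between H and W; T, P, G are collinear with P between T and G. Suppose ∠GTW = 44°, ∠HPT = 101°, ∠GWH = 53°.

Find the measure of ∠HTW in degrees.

∠HTW = 97°

1. ∠GHW = 44°  [same arc WG]
2. ∠HGW = 83°  [△HWG]
3. ∠HTW = 97°  [cyclic HTWG, opposite ∠T+∠G]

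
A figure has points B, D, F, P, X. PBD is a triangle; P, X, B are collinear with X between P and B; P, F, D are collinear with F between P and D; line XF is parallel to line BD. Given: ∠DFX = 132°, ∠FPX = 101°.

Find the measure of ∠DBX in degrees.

∠DBX = 31°

1. ∠PFX = 48°  [linear pair at F on PD]
2. ∠FXP = 31°  [△PXF]
3. ∠BXF = 149°  [linear pair at X on PB]
4. ∠DBX = 31°  [XF∥BD, co-interior at B–X]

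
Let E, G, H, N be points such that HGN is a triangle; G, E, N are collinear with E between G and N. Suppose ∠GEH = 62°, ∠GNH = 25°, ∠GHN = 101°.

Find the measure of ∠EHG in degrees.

∠EHG = 64°

1. ∠HGN = 54°  [△HGN]
2. ∠EGH = 54°  [E on ray GN]
3. ∠EHG = 64°  [△HGE]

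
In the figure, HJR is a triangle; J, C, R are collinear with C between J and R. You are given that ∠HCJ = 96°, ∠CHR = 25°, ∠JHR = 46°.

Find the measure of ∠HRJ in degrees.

∠HRJ = 71°

1. ∠HCR = 84°  [linear pair at C on JR]
2. ∠CRH = 71°  [△HCR]
3. ∠HRJ = 71°  [C on ray RJ]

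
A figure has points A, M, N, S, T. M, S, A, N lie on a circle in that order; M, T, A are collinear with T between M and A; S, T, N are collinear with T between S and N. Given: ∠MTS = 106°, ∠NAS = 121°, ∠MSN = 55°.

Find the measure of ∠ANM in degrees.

1. ∠ATN = 106°  [vertical angles at T]
2. ∠NMS = 59°  [cyclic MSAN, opposite ∠M+∠A]
3. ∠MAN = 55°  [same arc MN]
4. ∠MNS = 66°  [△MSN]
5. ∠MTN = 74°  [linear pair at T on MA]
6. ∠AMN = 40°  [△MTN]
7. ∠ANM = 85°  [△MAN]

∠ANM = 85°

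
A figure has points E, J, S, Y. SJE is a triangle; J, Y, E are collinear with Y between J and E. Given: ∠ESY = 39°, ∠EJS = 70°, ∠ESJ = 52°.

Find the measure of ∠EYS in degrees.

1. ∠JES = 58°  [△SJE]
2. ∠SEY = 58°  [Y on ray EJ]
3. ∠EYS = 83°  [△SYE]

∠EYS = 83°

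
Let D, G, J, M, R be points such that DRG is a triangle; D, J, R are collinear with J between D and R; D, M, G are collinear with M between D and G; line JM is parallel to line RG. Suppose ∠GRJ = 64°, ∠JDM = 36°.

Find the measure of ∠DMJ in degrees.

∠DMJ = 80°

1. ∠DRG = 64°  [J on ray RD]
2. ∠GDR = 36°  [J on DR, M on DG]
3. ∠DGR = 80°  [△DRG]
4. ∠DMJ = 80°  [JM∥RG, corresponding at M]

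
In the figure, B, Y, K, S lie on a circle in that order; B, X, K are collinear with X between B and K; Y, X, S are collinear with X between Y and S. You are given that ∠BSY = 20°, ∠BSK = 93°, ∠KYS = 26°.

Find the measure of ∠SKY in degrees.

∠SKY = 81°

1. ∠BKY = 20°  [same arc BY]
2. ∠BYK = 87°  [cyclic BYKS, opposite ∠Y+∠S]
3. ∠KBY = 73°  [△BYK]
4. ∠KSY = 73°  [same arc YK]
5. ∠SKY = 81°  [△YKS]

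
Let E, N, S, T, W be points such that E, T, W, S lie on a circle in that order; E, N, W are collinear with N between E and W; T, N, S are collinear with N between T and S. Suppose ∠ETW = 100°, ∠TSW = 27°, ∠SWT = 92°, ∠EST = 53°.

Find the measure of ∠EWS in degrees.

1. ∠SET = 88°  [cyclic ETWS, opposite ∠E+∠W]
2. ∠ETS = 39°  [△ETS]
3. ∠EWS = 39°  [same arc ES]

∠EWS = 39°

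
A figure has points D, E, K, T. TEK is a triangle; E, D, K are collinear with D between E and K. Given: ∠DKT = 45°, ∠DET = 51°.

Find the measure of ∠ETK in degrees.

∠ETK = 84°

1. ∠EKT = 45°  [D on ray KE]
2. ∠KET = 51°  [D on ray EK]
3. ∠ETK = 84°  [△TEK]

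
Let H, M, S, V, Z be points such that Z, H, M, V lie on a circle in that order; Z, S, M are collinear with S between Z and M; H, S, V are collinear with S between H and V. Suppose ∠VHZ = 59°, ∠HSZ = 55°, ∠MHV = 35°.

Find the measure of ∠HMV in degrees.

∠HMV = 79°

1. ∠VMZ = 59°  [same arc ZV]
2. ∠MSV = 55°  [vertical angles at S]
3. ∠HVM = 66°  [△MSV]
4. ∠HMV = 79°  [△HMV]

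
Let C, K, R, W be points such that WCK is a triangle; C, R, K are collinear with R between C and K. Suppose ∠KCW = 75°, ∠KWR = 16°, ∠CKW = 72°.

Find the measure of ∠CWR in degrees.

∠CWR = 17°

1. ∠RCW = 75°  [R on ray CK]
2. ∠RKW = 72°  [R on ray KC]
3. ∠KRW = 92°  [△WRK]
4. ∠CRW = 88°  [linear pair at R on CK]
5. ∠CWR = 17°  [△WCR]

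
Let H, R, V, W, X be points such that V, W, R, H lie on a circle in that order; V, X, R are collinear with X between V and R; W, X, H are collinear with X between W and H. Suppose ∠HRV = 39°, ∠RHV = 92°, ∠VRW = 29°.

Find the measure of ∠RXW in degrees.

∠RXW = 102°

1. ∠HWV = 39°  [same arc VH]
2. ∠RWV = 88°  [cyclic VWRH, opposite ∠W+∠H]
3. ∠RVW = 63°  [△VWR]
4. ∠VXW = 78°  [△VXW]
5. ∠RXW = 102°  [linear pair at X on VR]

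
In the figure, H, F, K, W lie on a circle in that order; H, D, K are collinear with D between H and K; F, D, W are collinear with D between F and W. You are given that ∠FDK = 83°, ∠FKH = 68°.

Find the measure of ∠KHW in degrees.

1. ∠HDW = 83°  [vertical angles at D]
2. ∠FWH = 68°  [same arc HF]
3. ∠KHW = 29°  [△HDW]

∠KHW = 29°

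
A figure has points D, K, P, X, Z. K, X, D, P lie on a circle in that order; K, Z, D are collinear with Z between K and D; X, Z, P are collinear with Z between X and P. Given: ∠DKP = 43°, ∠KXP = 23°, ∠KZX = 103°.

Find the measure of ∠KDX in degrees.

1. ∠DXP = 43°  [same arc DP]
2. ∠DZX = 77°  [linear pair at Z on KD]
3. ∠KDX = 60°  [△XZD]

∠KDX = 60°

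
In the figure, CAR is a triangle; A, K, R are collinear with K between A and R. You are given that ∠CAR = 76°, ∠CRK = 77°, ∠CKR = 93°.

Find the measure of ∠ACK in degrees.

1. ∠CAK = 76°  [K on ray AR]
2. ∠AKC = 87°  [linear pair at K on AR]
3. ∠ACK = 17°  [△CAK]

∠ACK = 17°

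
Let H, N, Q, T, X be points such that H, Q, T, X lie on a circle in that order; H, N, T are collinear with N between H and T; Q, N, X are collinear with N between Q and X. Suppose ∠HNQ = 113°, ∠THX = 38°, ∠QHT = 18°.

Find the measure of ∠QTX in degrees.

∠QTX = 124°

1. ∠TQX = 38°  [same arc TX]
2. ∠QXT = 18°  [same arc QT]
3. ∠QTX = 124°  [△QTX]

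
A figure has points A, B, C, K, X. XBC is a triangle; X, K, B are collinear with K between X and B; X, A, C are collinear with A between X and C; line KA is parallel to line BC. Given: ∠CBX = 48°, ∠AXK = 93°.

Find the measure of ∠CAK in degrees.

1. ∠AKX = 48°  [KA∥BC, corresponding at K]
2. ∠KAX = 39°  [△XKA]
3. ∠CAK = 141°  [linear pair at A on XC]

∠CAK = 141°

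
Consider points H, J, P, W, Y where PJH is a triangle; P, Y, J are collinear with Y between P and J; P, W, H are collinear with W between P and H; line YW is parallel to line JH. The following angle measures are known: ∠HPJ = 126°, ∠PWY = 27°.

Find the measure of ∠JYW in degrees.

∠JYW = 153°

1. ∠WPY = 126°  [Y on PJ, W on PH]
2. ∠PYW = 27°  [△PYW]
3. ∠JYW = 153°  [linear pair at Y on PJ]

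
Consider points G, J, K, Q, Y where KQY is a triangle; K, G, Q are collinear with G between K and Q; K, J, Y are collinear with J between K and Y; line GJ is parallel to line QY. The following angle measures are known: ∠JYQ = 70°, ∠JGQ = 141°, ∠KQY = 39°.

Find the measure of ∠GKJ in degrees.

1. ∠KYQ = 70°  [J on ray YK]
2. ∠JGK = 39°  [linear pair at G on KQ]
3. ∠GJK = 70°  [GJ∥QY, corresponding at J]
4. ∠GKJ = 71°  [△KGJ]

∠GKJ = 71°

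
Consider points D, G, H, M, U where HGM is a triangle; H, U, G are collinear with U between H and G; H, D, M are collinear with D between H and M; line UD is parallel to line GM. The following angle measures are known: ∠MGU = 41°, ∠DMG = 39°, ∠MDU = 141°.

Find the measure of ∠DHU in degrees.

1. ∠HGM = 41°  [U on ray GH]
2. ∠HDU = 39°  [linear pair at D on HM]
3. ∠DUH = 41°  [UD∥GM, corresponding at U]
4. ∠DHU = 100°  [△HUD]

∠DHU = 100°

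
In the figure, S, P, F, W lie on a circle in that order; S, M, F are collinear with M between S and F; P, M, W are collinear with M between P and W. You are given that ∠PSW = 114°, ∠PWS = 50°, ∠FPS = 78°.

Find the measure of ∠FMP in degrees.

∠FMP = 68°

1. ∠SPW = 16°  [△SPW]
2. ∠PFS = 50°  [same arc SP]
3. ∠FSP = 52°  [△SPF]
4. ∠PMS = 112°  [△SMP]
5. ∠FMP = 68°  [linear pair at M on SF]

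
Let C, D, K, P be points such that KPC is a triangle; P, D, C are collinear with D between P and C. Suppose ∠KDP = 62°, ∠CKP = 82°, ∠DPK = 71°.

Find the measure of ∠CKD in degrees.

∠CKD = 35°

1. ∠CDK = 118°  [linear pair at D on PC]
2. ∠CPK = 71°  [D on ray PC]
3. ∠KCP = 27°  [△KPC]
4. ∠DCK = 27°  [D on ray CP]
5. ∠CKD = 35°  [△KDC]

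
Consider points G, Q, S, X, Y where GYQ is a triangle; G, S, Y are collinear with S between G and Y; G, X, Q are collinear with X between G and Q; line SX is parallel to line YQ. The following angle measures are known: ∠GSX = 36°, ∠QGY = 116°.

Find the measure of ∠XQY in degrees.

1. ∠GYQ = 36°  [SX∥YQ, corresponding at S]
2. ∠GQY = 28°  [△GYQ]
3. ∠XQY = 28°  [X on ray QG]

∠XQY = 28°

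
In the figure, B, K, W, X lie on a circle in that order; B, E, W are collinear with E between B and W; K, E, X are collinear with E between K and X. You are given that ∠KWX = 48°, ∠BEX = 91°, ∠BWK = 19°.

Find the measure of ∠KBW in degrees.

∠KBW = 62°

1. ∠KBX = 132°  [cyclic BKWX, opposite ∠B+∠W]
2. ∠KEW = 91°  [vertical angles at E]
3. ∠BXK = 19°  [same arc BK]
4. ∠BKX = 29°  [△BKX]
5. ∠BEK = 89°  [linear pair at E on BW]
6. ∠KBW = 62°  [△BEK]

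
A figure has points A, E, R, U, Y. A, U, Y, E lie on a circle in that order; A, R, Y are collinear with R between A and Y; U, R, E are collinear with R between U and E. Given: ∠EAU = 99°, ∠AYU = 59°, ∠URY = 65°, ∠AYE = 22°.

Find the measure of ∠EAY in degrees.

∠EAY = 56°

1. ∠AEU = 59°  [same arc AU]
2. ∠ARE = 65°  [vertical angles at R]
3. ∠EAY = 56°  [△ARE]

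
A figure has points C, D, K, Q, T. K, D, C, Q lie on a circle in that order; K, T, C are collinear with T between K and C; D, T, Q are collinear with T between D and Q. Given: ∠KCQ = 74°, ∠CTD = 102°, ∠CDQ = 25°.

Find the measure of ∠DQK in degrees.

∠DQK = 53°

1. ∠KTQ = 102°  [vertical angles at T]
2. ∠CKQ = 25°  [same arc CQ]
3. ∠DQK = 53°  [△KTQ]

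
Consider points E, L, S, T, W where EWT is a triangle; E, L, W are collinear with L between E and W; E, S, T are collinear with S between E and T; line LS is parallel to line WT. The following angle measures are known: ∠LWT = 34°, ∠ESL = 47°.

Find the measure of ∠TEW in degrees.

∠TEW = 99°

1. ∠EWT = 34°  [L on ray WE]
2. ∠ETW = 47°  [LS∥WT, corresponding at S]
3. ∠TEW = 99°  [△EWT]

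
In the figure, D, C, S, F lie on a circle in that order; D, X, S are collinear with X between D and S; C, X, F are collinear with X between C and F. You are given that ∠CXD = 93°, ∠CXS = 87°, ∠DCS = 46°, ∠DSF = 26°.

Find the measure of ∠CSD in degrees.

1. ∠DXF = 87°  [vertical angles at X]
2. ∠DFS = 134°  [cyclic DCSF, opposite ∠C+∠F]
3. ∠FDS = 20°  [△DSF]
4. ∠CFD = 73°  [△DXF]
5. ∠CSD = 73°  [same arc DC]

∠CSD = 73°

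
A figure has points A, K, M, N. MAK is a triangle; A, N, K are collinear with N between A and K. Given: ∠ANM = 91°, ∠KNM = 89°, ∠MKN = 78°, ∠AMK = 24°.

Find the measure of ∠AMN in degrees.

1. ∠AKM = 78°  [N on ray KA]
2. ∠KAM = 78°  [△MAK]
3. ∠MAN = 78°  [N on ray AK]
4. ∠AMN = 11°  [△MAN]

∠AMN = 11°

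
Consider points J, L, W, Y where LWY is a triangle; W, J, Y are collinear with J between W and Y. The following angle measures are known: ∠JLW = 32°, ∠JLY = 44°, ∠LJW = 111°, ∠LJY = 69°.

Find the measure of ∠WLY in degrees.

∠WLY = 76°

1. ∠JWL = 37°  [△LWJ]
2. ∠JYL = 67°  [△LJY]
3. ∠LWY = 37°  [J on ray WY]
4. ∠LYW = 67°  [J on ray YW]
5. ∠WLY = 76°  [△LWY]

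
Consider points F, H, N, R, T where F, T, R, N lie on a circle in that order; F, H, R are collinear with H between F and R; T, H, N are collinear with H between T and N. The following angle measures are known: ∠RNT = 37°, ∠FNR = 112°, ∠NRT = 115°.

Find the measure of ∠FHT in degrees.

1. ∠RFT = 37°  [same arc TR]
2. ∠NTR = 28°  [△TRN]
3. ∠FTR = 68°  [cyclic FTRN, opposite ∠T+∠N]
4. ∠FRT = 75°  [△FTR]
5. ∠RHT = 77°  [△THR]
6. ∠FHT = 103°  [linear pair at H on FR]

∠FHT = 103°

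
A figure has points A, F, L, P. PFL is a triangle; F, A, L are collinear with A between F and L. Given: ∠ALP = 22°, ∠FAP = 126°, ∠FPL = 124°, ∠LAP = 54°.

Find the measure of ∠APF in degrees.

∠APF = 20°

1. ∠FLP = 22°  [A on ray LF]
2. ∠LFP = 34°  [△PFL]
3. ∠AFP = 34°  [A on ray FL]
4. ∠APF = 20°  [△PFA]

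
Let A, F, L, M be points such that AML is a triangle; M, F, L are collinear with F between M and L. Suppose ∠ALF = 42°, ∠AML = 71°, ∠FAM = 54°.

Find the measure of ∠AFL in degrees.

1. ∠AMF = 71°  [F on ray ML]
2. ∠AFM = 55°  [△AMF]
3. ∠AFL = 125°  [linear pair at F on ML]

∠AFL = 125°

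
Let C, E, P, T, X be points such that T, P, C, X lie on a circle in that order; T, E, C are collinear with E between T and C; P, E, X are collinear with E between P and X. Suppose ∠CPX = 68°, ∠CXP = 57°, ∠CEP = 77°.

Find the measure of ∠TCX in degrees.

∠TCX = 20°

1. ∠CTP = 57°  [same arc PC]
2. ∠PET = 103°  [linear pair at E on TC]
3. ∠TPX = 20°  [△TEP]
4. ∠TCX = 20°  [same arc TX]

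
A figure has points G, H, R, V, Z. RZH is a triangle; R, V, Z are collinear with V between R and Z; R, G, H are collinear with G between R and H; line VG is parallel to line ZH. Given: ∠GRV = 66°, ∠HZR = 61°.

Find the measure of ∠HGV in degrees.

1. ∠HRZ = 66°  [V on RZ, G on RH]
2. ∠RHZ = 53°  [△RZH]
3. ∠RGV = 53°  [VG∥ZH, corresponding at G]
4. ∠HGV = 127°  [linear pair at G on RH]

∠HGV = 127°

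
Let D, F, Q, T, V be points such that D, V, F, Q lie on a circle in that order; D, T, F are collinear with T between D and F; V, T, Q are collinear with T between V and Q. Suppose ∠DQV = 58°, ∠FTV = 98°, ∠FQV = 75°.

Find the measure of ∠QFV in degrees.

∠QFV = 81°

1. ∠DFV = 58°  [same arc DV]
2. ∠FVQ = 24°  [△VTF]
3. ∠QFV = 81°  [△VFQ]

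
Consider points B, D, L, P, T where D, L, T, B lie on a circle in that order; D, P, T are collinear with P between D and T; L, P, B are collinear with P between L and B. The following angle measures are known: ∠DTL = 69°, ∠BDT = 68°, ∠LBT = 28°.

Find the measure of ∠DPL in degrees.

1. ∠BLT = 68°  [same arc TB]
2. ∠LPT = 43°  [△LPT]
3. ∠DPL = 137°  [linear pair at P on DT]

∠DPL = 137°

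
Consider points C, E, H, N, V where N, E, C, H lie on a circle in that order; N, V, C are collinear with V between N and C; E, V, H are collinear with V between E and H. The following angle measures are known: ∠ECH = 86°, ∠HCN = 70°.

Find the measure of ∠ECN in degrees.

1. ∠ENH = 94°  [cyclic NECH, opposite ∠N+∠C]
2. ∠HEN = 70°  [same arc NH]
3. ∠EHN = 16°  [△NEH]
4. ∠ECN = 16°  [same arc NE]

∠ECN = 16°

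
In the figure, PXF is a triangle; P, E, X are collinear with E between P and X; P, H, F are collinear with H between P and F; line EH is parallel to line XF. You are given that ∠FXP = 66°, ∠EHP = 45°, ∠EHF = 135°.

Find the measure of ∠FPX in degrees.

1. ∠HEP = 66°  [EH∥XF, corresponding at E]
2. ∠EPH = 69°  [△PEH]
3. ∠FPX = 69°  [E on PX, H on PF]

∠FPX = 69°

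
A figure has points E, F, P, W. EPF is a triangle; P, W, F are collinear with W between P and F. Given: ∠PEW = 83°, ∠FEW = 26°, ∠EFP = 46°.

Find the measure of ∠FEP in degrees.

∠FEP = 109°

1. ∠EFW = 46°  [W on ray FP]
2. ∠EWF = 108°  [△EWF]
3. ∠EWP = 72°  [linear pair at W on PF]
4. ∠EPW = 25°  [△EPW]
5. ∠EPF = 25°  [W on ray PF]
6. ∠FEP = 109°  [△EPF]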